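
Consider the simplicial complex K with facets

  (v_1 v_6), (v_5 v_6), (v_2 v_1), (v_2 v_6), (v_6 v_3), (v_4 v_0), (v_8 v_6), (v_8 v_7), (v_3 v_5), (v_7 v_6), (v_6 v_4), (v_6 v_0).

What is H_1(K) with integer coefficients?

H_1 ≅ Z^4.

Fix the vertex order v_0 < v_1 < v_2 < v_3 < v_4 < v_5 < v_6 < v_7 < v_8 and write every simplex with vertices in increasing order. Then dim K = 1 and the simplices of K are:

  0-simplices (9): [v_0], [v_1], [v_2], [v_3], [v_4], [v_5], [v_6], [v_7], [v_8]
  1-simplices (12): [v_0,v_4], [v_0,v_6], [v_1,v_2], [v_1,v_6], [v_2,v_6], [v_3,v_5], [v_3,v_6], [v_4,v_6], [v_5,v_6], [v_6,v_7], [v_6,v_8], [v_7,v_8]

so the chain groups are C_0 ≅ Z^9, C_1 ≅ Z^12.

Boundary ∂_1: C_1 → C_0 maps an edge to its endpoints' difference, ∂[p,q] = q − p. For instance
  ∂[v_3,v_5] = [v_5] − [v_3].
The 9×12 boundary matrix has rank 8 and Smith normal form diag(1,1,1,1,1,1,1,1).

Now H_k = ker ∂_k / im ∂_{k+1}, so:

  H_1: rank ker ∂_1 − rank ∂_2 = (12 − 8) − 0 = 4, and there is no ∂_2, so H_1 = Z^4.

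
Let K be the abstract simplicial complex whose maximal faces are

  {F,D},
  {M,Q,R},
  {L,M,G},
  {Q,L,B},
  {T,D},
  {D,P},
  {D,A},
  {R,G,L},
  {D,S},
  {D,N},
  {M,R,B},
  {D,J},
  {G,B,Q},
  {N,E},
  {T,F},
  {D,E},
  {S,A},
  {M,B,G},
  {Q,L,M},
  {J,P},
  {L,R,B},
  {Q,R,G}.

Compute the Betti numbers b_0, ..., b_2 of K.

b_0 = 2, b_1 = 4, b_2 = 0.

Order the vertices as A < B < D < E < F < G < J < L < M < N < P < Q < R < S < T. Listing each simplex with vertices in this order, K has dimension 2 with simplices:

  0-simplices (15): A, B, D, E, F, G, J, L, M, N, P, Q, R, S, T
  1-simplices (27): AD, AS, BG, BL, BM, BQ, BR, DE, DF, DJ, DN, DP, DS, DT, EN, FT, GL, GM, GQ, GR, JP, LM, LQ, LR, MQ, MR, QR
  2-simplices (10): BGM, BGQ, BLQ, BLR, BMR, GLM, GLR, GQR, LMQ, MQR

so the chain groups are C_0 ≅ Z^15, C_1 ≅ Z^27, C_2 ≅ Z^10.

∂_1: C_1 → C_0 sends each edge [p,q] (with p < q) to q − p. For instance
  ∂LQ = Q − L.
The resulting 15×27 matrix has rank 13, and its Smith normal form has invariant factors (1,1,1,1,1,1,1,1,1,1,1,1,1).

Boundary ∂_2: C_2 → C_1 acts by ∂[p,q,r] = [q,r] − [p,r] + [p,q]. For instance
  ∂BMR = MR − BR + BM,
  ∂LMQ = MQ − LQ + LM.
This gives a 27×10 integer matrix of rank 10; reducing to Smith normal form yields diagonal entries (1,1,1,1,1,1,1,1,1,2).

From H_k ≅ ker(∂_k) / im(∂_{k+1}) we obtain:

  H_0: rank C_0 − rank ∂_1 = 15 − 13 = 2, and the invariant factors of ∂_1 are all 1, so H_0 = Z^2.
  H_1: rank ker ∂_1 − rank ∂_2 = (27 − 13) − 10 = 4, and ∂_2 has invariant factor 2 > 1, so H_1 = Z^4 ⊕ Z/2.
  H_2: rank ker ∂_2 − rank ∂_3 = (10 − 10) − 0 = 0, and there is no ∂_3, so H_2 = 0.

Hence the Betti numbers are b_0 = 2, b_1 = 4, b_2 = 0.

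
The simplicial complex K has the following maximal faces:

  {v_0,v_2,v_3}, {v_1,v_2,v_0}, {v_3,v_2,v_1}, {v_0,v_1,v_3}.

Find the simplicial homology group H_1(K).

We work with the vertex ordering v_0 < v_1 < v_2 < v_3. The simplices of K, each written with vertices in increasing order, are:

  0-simplices (4): [v_0], [v_1], [v_2], [v_3]
  1-simplices (6): [v_0,v_1], [v_0,v_2], [v_0,v_3], [v_1,v_2], [v_1,v_3], [v_2,v_3]
  2-simplices (4): [v_0,v_1,v_2], [v_0,v_1,v_3], [v_0,v_2,v_3], [v_1,v_2,v_3]

so the chain groups are C_0 ≅ Z^4, C_1 ≅ Z^6, C_2 ≅ Z^4.

∂_1: C_1 → C_0 maps an edge to its endpoints' difference, ∂[p,q] = q − p. For instance
  ∂[v_0,v_2] = [v_2] − [v_0].
The 4×6 boundary matrix has rank 3 and Smith normal form diag(1,1,1).

Boundary ∂_2: C_2 → C_1 maps a triangle to the signed sum of its edges. For instance
  ∂[v_0,v_2,v_3] = [v_2,v_3] − [v_0,v_3] + [v_0,v_2],
  ∂[v_1,v_2,v_3] = [v_2,v_3] − [v_1,v_3] + [v_1,v_2].
This gives a 6×4 integer matrix of rank 3; reducing to Smith normal form yields diagonal entries (1,1,1).

Computing H_k = (kernel of ∂_k) / (image of ∂_{k+1}):

  H_1: rank ker ∂_1 − rank ∂_2 = (6 − 3) − 3 = 0, and the invariant factors of ∂_2 are all 1, so H_1 = 0.

H_1 = 0.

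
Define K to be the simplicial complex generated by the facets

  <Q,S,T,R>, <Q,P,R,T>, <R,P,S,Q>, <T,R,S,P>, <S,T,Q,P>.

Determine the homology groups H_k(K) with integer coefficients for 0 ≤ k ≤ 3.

K has 5 vertices, 10 edges, 10 triangles, 5 3-simplices.
rank ∂_0 = 0, rank ∂_1 = 4 ⇒ b_0 = 5 − 0 − 4 = 1; all invariant factors of ∂_1 are 1 so no torsion. So H_0 = Z.
rank ∂_1 = 4, rank ∂_2 = 6 ⇒ b_1 = 10 − 4 − 6 = 0; all invariant factors of ∂_2 are 1 so no torsion. So H_1 = 0.
rank ∂_2 = 6, rank ∂_3 = 4 ⇒ b_2 = 10 − 6 − 4 = 0; all invariant factors of ∂_3 are 1 so no torsion. So H_2 = 0.
rank ∂_3 = 4, rank ∂_4 = 0 ⇒ b_3 = 5 − 4 − 0 = 1. So H_3 = Z.

H_0 = Z,  H_1 = 0,  H_2 = 0,  H_3 = Z.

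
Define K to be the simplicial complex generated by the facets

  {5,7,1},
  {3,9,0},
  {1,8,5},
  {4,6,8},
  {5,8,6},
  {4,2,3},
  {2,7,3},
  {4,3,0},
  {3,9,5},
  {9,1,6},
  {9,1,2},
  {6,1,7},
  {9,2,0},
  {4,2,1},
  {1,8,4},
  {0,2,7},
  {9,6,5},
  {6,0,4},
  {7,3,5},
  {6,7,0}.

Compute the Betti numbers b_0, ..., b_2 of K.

We work with the vertex ordering 0 < 1 < 2 < 3 < 4 < 5 < 6 < 7 < 8 < 9. The simplices of K, each written with vertices in increasing order, are:

  0-simplices (10): [0], [1], [2], [3], [4], [5], [6], [7], [8], [9]
  1-simplices (30): (30 of them)
  2-simplices (20): (20 of them)

Hence C_0 ≅ Z^10, C_1 ≅ Z^30, C_2 ≅ Z^20.

Boundary ∂_1: C_1 → C_0 maps an edge to its endpoints' difference, ∂[p,q] = q − p. For instance
  ∂[5,7] = [7] − [5].
This gives a 10×30 integer matrix of rank 9; reducing to Smith normal form yields diagonal entries (1,1,1,1,1,1,1,1,1).

Boundary ∂_2: C_2 → C_1 maps a triangle to the signed sum of its edges. For instance
  ∂[0,6,7] = [6,7] − [0,7] + [0,6],
  ∂[1,5,8] = [5,8] − [1,8] + [1,5].
The 30×20 boundary matrix has rank 20 and Smith normal form diag(1,1,1,1,1,1,1,1,1,1,1,1,1,1,1,1,1,1,1,2).

Reading off H_k = ker ∂_k / im ∂_{k+1}:

  H_0: rank C_0 − rank ∂_1 = 10 − 9 = 1, and the invariant factors of ∂_1 are all 1, so H_0 ≅ Z.
  H_1: rank ker ∂_1 − rank ∂_2 = (30 − 9) − 20 = 1, and ∂_2 has invariant factor 2 > 1, so H_1 ≅ Z × Z/2.
  H_2: rank ker ∂_2 − rank ∂_3 = (20 − 20) − 0 = 0, and there is no ∂_3, so H_2 ≅ 0.

(K is a triangulation of the Klein bottle.)

Hence the Betti numbers are b_0 = 1, b_1 = 1, b_2 = 0.

b_0 = 1, b_1 = 1, b_2 = 0.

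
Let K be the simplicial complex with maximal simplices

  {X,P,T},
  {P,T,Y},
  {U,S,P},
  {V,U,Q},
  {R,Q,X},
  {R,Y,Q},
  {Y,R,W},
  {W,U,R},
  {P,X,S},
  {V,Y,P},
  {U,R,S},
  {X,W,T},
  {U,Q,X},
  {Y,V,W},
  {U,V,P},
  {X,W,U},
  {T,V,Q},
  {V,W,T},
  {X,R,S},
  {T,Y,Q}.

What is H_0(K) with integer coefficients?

Take the total order P < Q < R < S < T < U < V < W < X < Y on the vertex set. Then K (dimension 2) consists of the simplices:

  0-simplices (10): P, Q, R, S, T, U, V, W, X, Y
  1-simplices (30): PS, PT, PU, PV, PX, PY, QR, QT, QU, QV, QX, QY, RS, RU, RW, RX, RY, SU, SX, TV, TW, TX, TY, UV, UW, UX, VW, VY, WX, WY
  2-simplices (20): PSU, PSX, PTX, PTY, PUV, PVY, QRX, QRY, QTV, QTY, QUV, QUX, RSU, RSX, RUW, RWY, TVW, TWX, UWX, VWY

giving chain groups C_0 ≅ Z^10, C_1 ≅ Z^30, C_2 ≅ Z^20.

∂_1: C_1 → C_0 is given by ∂[p,q] = [q] − [p].
The resulting 10×30 matrix has rank 9, and its Smith normal form has invariant factors (1,1,1,1,1,1,1,1,1).

The boundary map ∂_2: C_2 → C_1 acts by ∂[p,q,r] = [q,r] − [p,r] + [p,q]. For instance
  ∂TWX = WX − TX + TW,
  ∂PTX = TX − PX + PT.
The resulting 30×20 matrix has rank 20, and its Smith normal form has invariant factors (1,1,1,1,1,1,1,1,1,1,1,1,1,1,1,1,1,1,1,2).

Now H_k = ker ∂_k / im ∂_{k+1}, so:

  H_0: rank C_0 − rank ∂_1 = 10 − 9 = 1, and the invariant factors of ∂_1 are all 1, so H_0 = Z.

(K is a triangulation of the Klein bottle.)

H_0 ≅ Z.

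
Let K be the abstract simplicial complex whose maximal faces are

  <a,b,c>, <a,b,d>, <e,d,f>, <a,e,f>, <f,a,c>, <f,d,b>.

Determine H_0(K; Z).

H_0 = Z.

Order the vertices as a < b < c < d < e < f. Listing each simplex with vertices in this order, K has dimension 2 with simplices:

  0-simplices (6): a, b, c, d, e, f
  1-simplices (12): ab, ac, ad, ae, af, bc, bd, bf, cf, de, df, ef
  2-simplices (6): abc, abd, acf, aef, bdf, def

giving chain groups C_0 ≅ Z^6, C_1 ≅ Z^12, C_2 ≅ Z^6.

The boundary map ∂_1: C_1 → C_0 is given by ∂[p,q] = [q] − [p]. For instance
  ∂ef = f − e.
As a 6×12 matrix over Z this has rank 5, with invariant factors (1,1,1,1,1).

The boundary map ∂_2: C_2 → C_1 acts by ∂[p,q,r] = [q,r] − [p,r] + [p,q]. For instance
  ∂acf = cf − af + ac,
  ∂bdf = df − bf + bd.
This gives a 12×6 integer matrix of rank 6; reducing to Smith normal form yields diagonal entries (1,1,1,1,1,1).

From H_k ≅ ker(∂_k) / im(∂_{k+1}) we obtain:

  H_0: rank C_0 − rank ∂_1 = 6 − 5 = 1, and the invariant factors of ∂_1 are all 1, so H_0 ≅ Z.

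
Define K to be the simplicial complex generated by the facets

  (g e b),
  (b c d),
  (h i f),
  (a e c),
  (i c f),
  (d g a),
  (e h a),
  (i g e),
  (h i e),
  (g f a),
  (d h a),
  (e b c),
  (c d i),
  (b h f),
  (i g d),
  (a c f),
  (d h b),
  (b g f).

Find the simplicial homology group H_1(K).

We work with the vertex ordering a < b < c < d < e < f < g < h < i. The simplices of K, each written with vertices in increasing order, are:

  0-simplices (9): a, b, c, d, e, f, g, h, i
  1-simplices (27): ac, ad, ae, af, ag, ah, bc, bd, be, bf, bg, bh, cd, ce, cf, ci, dg, dh, di, eg, eh, ei, fg, fh, fi, gi, hi
  2-simplices (18): ace, acf, adg, adh, aeh, afg, bcd, bce, bdh, beg, bfg, bfh, cdi, cfi, dgi, egi, ehi, fhi

so the chain groups are C_0 ≅ Z^9, C_1 ≅ Z^27, C_2 ≅ Z^18.

∂_1: C_1 → C_0 maps an edge to its endpoints' difference, ∂[p,q] = q − p. For instance
  ∂eh = h − e.
As a 9×27 matrix over Z this has rank 8, with invariant factors (1,1,1,1,1,1,1,1).

∂_2: C_2 → C_1 maps a triangle to the signed sum of its edges. For instance
  ∂ehi = hi − ei + eh,
  ∂acf = cf − af + ac.
This gives a 27×18 integer matrix of rank 17; reducing to Smith normal form yields diagonal entries (1,1,1,1,1,1,1,1,1,1,1,1,1,1,1,1,1).

Reading off H_k = ker ∂_k / im ∂_{k+1}:

  H_1: rank ker ∂_1 − rank ∂_2 = (27 − 8) − 17 = 2, and the invariant factors of ∂_2 are all 1, so H_1 ≅ Z^2.

H_1 = Z^2.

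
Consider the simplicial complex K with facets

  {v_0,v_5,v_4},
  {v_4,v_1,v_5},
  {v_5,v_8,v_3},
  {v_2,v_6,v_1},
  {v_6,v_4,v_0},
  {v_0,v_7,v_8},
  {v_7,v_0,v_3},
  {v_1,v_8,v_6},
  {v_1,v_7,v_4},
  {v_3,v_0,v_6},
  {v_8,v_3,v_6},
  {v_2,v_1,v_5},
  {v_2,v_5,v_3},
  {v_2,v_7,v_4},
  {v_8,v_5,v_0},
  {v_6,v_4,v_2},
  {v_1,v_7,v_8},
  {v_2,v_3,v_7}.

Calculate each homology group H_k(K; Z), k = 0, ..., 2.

Take the total order v_0 < v_1 < v_2 < v_3 < v_4 < v_5 < v_6 < v_7 < v_8 on the vertex set. Then K (dimension 2) consists of the simplices:

  0-simplices (9): [v_0], [v_1], [v_2], [v_3], [v_4], [v_5], [v_6], [v_7], [v_8]
  1-simplices (27): (27 of them)
  2-simplices (18): (18 of them)

Hence C_0 ≅ Z^9, C_1 ≅ Z^27, C_2 ≅ Z^18.

∂_1: C_1 → C_0 is given by ∂[p,q] = [q] − [p]. For instance
  ∂[v_1,v_4] = [v_4] − [v_1].
As a 9×27 matrix over Z this has rank 8, with invariant factors (1,1,1,1,1,1,1,1).

The boundary map ∂_2: C_2 → C_1 sends each 2-simplex [p,q,r] to [q,r] − [p,r] + [p,q]. For instance
  ∂[v_2,v_3,v_5] = [v_3,v_5] − [v_2,v_5] + [v_2,v_3],
  ∂[v_2,v_4,v_7] = [v_4,v_7] − [v_2,v_7] + [v_2,v_4].
As a 27×18 matrix over Z this has rank 18, with invariant factors (1,1,1,1,1,1,1,1,1,1,1,1,1,1,1,1,1,2).

Reading off H_k = ker ∂_k / im ∂_{k+1}:

  H_0: rank C_0 − rank ∂_1 = 9 − 8 = 1, and the invariant factors of ∂_1 are all 1, so H_0 ≅ Z.
  H_1: rank ker ∂_1 − rank ∂_2 = (27 − 8) − 18 = 1, and ∂_2 has invariant factor 2 > 1, so H_1 ≅ Z ⊕ Z/2Z.
  H_2: rank ker ∂_2 − rank ∂_3 = (18 − 18) − 0 = 0, and there is no ∂_3, so H_2 ≅ 0.

H_0 = Z,  H_1 = Z ⊕ Z/2Z,  H_2 = 0.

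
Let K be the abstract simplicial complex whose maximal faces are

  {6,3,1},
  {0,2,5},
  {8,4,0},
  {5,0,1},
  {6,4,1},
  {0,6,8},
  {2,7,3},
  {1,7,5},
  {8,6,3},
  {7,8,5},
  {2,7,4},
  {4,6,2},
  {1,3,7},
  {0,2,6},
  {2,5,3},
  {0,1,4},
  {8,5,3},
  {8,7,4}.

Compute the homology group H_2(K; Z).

Take the total order 0 < 1 < 2 < 3 < 4 < 5 < 6 < 7 < 8 on the vertex set. Then K (dimension 2) consists of the simplices:

  0-simplices (9): [0], [1], [2], [3], [4], [5], [6], [7], [8]
  1-simplices (27): (27 of them)
  2-simplices (18): [0,1,4], [0,1,5], [0,2,5], [0,2,6], [0,4,8], [0,6,8], [1,3,6], [1,3,7], [1,4,6], [1,5,7], [2,3,5], [2,3,7], [2,4,6], [2,4,7], [3,5,8], [3,6,8], [4,7,8], [5,7,8]

Hence C_0 ≅ Z^9, C_1 ≅ Z^27, C_2 ≅ Z^18.

The boundary map ∂_1: C_1 → C_0 is given by ∂[p,q] = [q] − [p].
This gives a 9×27 integer matrix of rank 8; reducing to Smith normal form yields diagonal entries (1,1,1,1,1,1,1,1).

The boundary map ∂_2: C_2 → C_1 acts by ∂[p,q,r] = [q,r] − [p,r] + [p,q]. For instance
  ∂[0,2,6] = [2,6] − [0,6] + [0,2],
  ∂[2,4,6] = [4,6] − [2,6] + [2,4].
The 27×18 boundary matrix has rank 18 and Smith normal form diag(1,1,1,1,1,1,1,1,1,1,1,1,1,1,1,1,1,2).

Computing H_k = (kernel of ∂_k) / (image of ∂_{k+1}):

  H_2: rank ker ∂_2 − rank ∂_3 = (18 − 18) − 0 = 0, and there is no ∂_3, so H_2 ≅ 0.

(K is a triangulation of the Klein bottle.)

H_2 = 0.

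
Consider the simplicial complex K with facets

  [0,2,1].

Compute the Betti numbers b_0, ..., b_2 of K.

b_0 = 1, b_1 = 0, b_2 = 0.

K has 3 vertices, 3 edges, 1 triangle.
rank ∂_0 = 0, rank ∂_1 = 2 ⇒ b_0 = 3 − 0 − 2 = 1; all invariant factors of ∂_1 are 1 so no torsion. So H_0 = Z.
rank ∂_1 = 2, rank ∂_2 = 1 ⇒ b_1 = 3 − 2 − 1 = 0; all invariant factors of ∂_2 are 1 so no torsion. So H_1 = 0.
rank ∂_2 = 1, rank ∂_3 = 0 ⇒ b_2 = 1 − 1 − 0 = 0. So H_2 = 0.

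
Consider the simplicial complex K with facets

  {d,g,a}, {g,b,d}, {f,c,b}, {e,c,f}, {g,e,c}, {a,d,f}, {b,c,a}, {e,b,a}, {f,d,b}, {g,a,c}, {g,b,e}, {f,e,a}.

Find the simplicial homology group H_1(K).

H_1 ≅ Z_2.

Take the total order a < b < c < d < e < f < g on the vertex set. Then K (dimension 2) consists of the simplices:

  0-simplices (7): a, b, c, d, e, f, g
  1-simplices (18): ab, ac, ad, ae, af, ag, bc, bd, be, bf, bg, ce, cf, cg, df, dg, ef, eg
  2-simplices (12): abc, abe, acg, adf, adg, aef, bcf, bdf, bdg, beg, cef, ceg

Hence C_0 ≅ Z^7, C_1 ≅ Z^18, C_2 ≅ Z^12.

The boundary map ∂_1: C_1 → C_0 is given by ∂[p,q] = [q] − [p].
The 7×18 boundary matrix has rank 6 and Smith normal form diag(1,1,1,1,1,1).

Boundary ∂_2: C_2 → C_1 acts by ∂[p,q,r] = [q,r] − [p,r] + [p,q]. For instance
  ∂bdg = dg − bg + bd,
  ∂cef = ef − cf + ce.
The 18×12 boundary matrix has rank 12 and Smith normal form diag(1,1,1,1,1,1,1,1,1,1,1,2).

Computing H_k = (kernel of ∂_k) / (image of ∂_{k+1}):

  H_1: rank ker ∂_1 − rank ∂_2 = (18 − 6) − 12 = 0, and ∂_2 has invariant factor 2 > 1, so H_1 ≅ Z_2.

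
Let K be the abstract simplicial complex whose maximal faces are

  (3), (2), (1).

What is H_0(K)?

Order the vertices as 1 < 2 < 3. Listing each simplex with vertices in this order, K has dimension 0 with simplices:

  0-simplices (3): [1], [2], [3]

Hence C_0 ≅ Z^3.

Reading off H_k = ker ∂_k / im ∂_{k+1}:

  H_0: rank C_0 − rank ∂_1 = 3 − 0 = 3, and there is no ∂_1, so H_0 ≅ Z^3.

H_0 = Z^3.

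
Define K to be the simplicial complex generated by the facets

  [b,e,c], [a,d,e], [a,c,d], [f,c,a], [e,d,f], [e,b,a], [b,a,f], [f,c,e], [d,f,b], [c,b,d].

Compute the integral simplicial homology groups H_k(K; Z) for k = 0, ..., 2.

H_0 ≅ Z,  H_1 ≅ Z/2,  H_2 = 0.

Fix the vertex order a < b < c < d < e < f and write every simplex with vertices in increasing order. Then dim K = 2 and the simplices of K are:

  0-simplices (6): a, b, c, d, e, f
  1-simplices (15): ab, ac, ad, ae, af, bc, bd, be, bf, cd, ce, cf, de, df, ef
  2-simplices (10): abe, abf, acd, acf, ade, bcd, bce, bdf, cef, def

Hence C_0 ≅ Z^6, C_1 ≅ Z^15, C_2 ≅ Z^10.

The boundary map ∂_1: C_1 → C_0 sends each edge [p,q] (with p < q) to q − p.
The 6×15 boundary matrix has rank 5 and Smith normal form diag(1,1,1,1,1).

Boundary ∂_2: C_2 → C_1 maps a triangle to the signed sum of its edges. For instance
  ∂ade = de − ae + ad,
  ∂abe = be − ae + ab.
The resulting 15×10 matrix has rank 10, and its Smith normal form has invariant factors (1,1,1,1,1,1,1,1,1,2).

Computing H_k = (kernel of ∂_k) / (image of ∂_{k+1}):

  H_0: rank C_0 − rank ∂_1 = 6 − 5 = 1, and the invariant factors of ∂_1 are all 1, so H_0 = Z.
  H_1: rank ker ∂_1 − rank ∂_2 = (15 − 5) − 10 = 0, and ∂_2 has invariant factor 2 > 1, so H_1 = Z/2.
  H_2: rank ker ∂_2 − rank ∂_3 = (10 − 10) − 0 = 0, and there is no ∂_3, so H_2 = 0.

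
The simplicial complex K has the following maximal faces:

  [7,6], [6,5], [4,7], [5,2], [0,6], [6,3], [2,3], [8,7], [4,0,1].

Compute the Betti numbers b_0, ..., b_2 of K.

b_0 = 1, b_1 = 2, b_2 = 0.

Fix the vertex order 0 < 1 < 2 < 3 < 4 < 5 < 6 < 7 < 8 and write every simplex with vertices in increasing order. Then dim K = 2 and the simplices of K are:

  0-simplices (9): [0], [1], [2], [3], [4], [5], [6], [7], [8]
  1-simplices (11): [0,1], [0,4], [0,6], [1,4], [2,3], [2,5], [3,6], [4,7], [5,6], [6,7], [7,8]
  2-simplices (1): [0,1,4]

giving chain groups C_0 ≅ Z^9, C_1 ≅ Z^11, C_2 ≅ Z^1.

∂_1: C_1 → C_0 sends each edge [p,q] (with p < q) to q − p. For instance
  ∂[5,6] = [6] − [5].
As a 9×11 matrix over Z this has rank 8, with invariant factors (1,1,1,1,1,1,1,1).

The boundary map ∂_2: C_2 → C_1 acts by ∂[p,q,r] = [q,r] − [p,r] + [p,q]. For instance
  ∂[0,1,4] = [1,4] − [0,4] + [0,1].
As a 11×1 matrix over Z this has rank 1, with invariant factors (1).

From H_k ≅ ker(∂_k) / im(∂_{k+1}) we obtain:

  H_0: rank C_0 − rank ∂_1 = 9 − 8 = 1, and the invariant factors of ∂_1 are all 1, so H_0 ≅ Z.
  H_1: rank ker ∂_1 − rank ∂_2 = (11 − 8) − 1 = 2, and the invariant factors of ∂_2 are all 1, so H_1 ≅ Z^2.
  H_2: rank ker ∂_2 − rank ∂_3 = (1 − 1) − 0 = 0, and there is no ∂_3, so H_2 ≅ 0.

Hence the Betti numbers are b_0 = 1, b_1 = 2, b_2 = 0.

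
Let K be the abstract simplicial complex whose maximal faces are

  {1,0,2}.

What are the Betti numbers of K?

We work with the vertex ordering 0 < 1 < 2. The simplices of K, each written with vertices in increasing order, are:

  0-simplices (3): [0], [1], [2]
  1-simplices (3): [0,1], [0,2], [1,2]
  2-simplices (1): [0,1,2]

Hence C_0 ≅ Z^3, C_1 ≅ Z^3, C_2 ≅ Z^1.

∂_1: C_1 → C_0 sends each edge [p,q] (with p < q) to q − p. For instance
  ∂[0,2] = [2] − [0].
The 3×3 boundary matrix has rank 2 and Smith normal form diag(1,1).

The boundary map ∂_2: C_2 → C_1 acts by ∂[p,q,r] = [q,r] − [p,r] + [p,q]. For instance
  ∂[0,1,2] = [1,2] − [0,2] + [0,1].
The resulting 3×1 matrix has rank 1, and its Smith normal form has invariant factors (1).

Computing H_k = (kernel of ∂_k) / (image of ∂_{k+1}):

  H_0: rank C_0 − rank ∂_1 = 3 − 2 = 1, and the invariant factors of ∂_1 are all 1, so H_0 = Z.
  H_1: rank ker ∂_1 − rank ∂_2 = (3 − 2) − 1 = 0, and the invariant factors of ∂_2 are all 1, so H_1 = 0.
  H_2: rank ker ∂_2 − rank ∂_3 = (1 − 1) − 0 = 0, and there is no ∂_3, so H_2 = 0.

Hence the Betti numbers are b_0 = 1, b_1 = 0, b_2 = 0.

b_0 = 1, b_1 = 0, b_2 = 0.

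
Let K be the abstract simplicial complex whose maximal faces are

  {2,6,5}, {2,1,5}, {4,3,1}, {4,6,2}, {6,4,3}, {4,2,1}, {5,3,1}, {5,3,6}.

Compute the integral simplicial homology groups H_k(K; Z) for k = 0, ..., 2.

H_0 ≅ Z,  H_1 = 0,  H_2 ≅ Z.

Take the total order 1 < 2 < 3 < 4 < 5 < 6 on the vertex set. Then K (dimension 2) consists of the simplices:

  0-simplices (6): [1], [2], [3], [4], [5], [6]
  1-simplices (12): [1,2], [1,3], [1,4], [1,5], [2,4], [2,5], [2,6], [3,4], [3,5], [3,6], [4,6], [5,6]
  2-simplices (8): [1,2,4], [1,2,5], [1,3,4], [1,3,5], [2,4,6], [2,5,6], [3,4,6], [3,5,6]

giving chain groups C_0 ≅ Z^6, C_1 ≅ Z^12, C_2 ≅ Z^8.

The boundary map ∂_1: C_1 → C_0 maps an edge to its endpoints' difference, ∂[p,q] = q − p. For instance
  ∂[1,4] = [4] − [1].
This gives a 6×12 integer matrix of rank 5; reducing to Smith normal form yields diagonal entries (1,1,1,1,1).

∂_2: C_2 → C_1 maps a triangle to the signed sum of its edges. For instance
  ∂[3,4,6] = [4,6] − [3,6] + [3,4],
  ∂[1,3,5] = [3,5] − [1,5] + [1,3].
The 12×8 boundary matrix has rank 7 and Smith normal form diag(1,1,1,1,1,1,1).

Computing H_k = (kernel of ∂_k) / (image of ∂_{k+1}):

  H_0: rank C_0 − rank ∂_1 = 6 − 5 = 1, and the invariant factors of ∂_1 are all 1, so H_0 ≅ Z.
  H_1: rank ker ∂_1 − rank ∂_2 = (12 − 5) − 7 = 0, and the invariant factors of ∂_2 are all 1, so H_1 ≅ 0.
  H_2: rank ker ∂_2 − rank ∂_3 = (8 − 7) − 0 = 1, and there is no ∂_3, so H_2 ≅ Z.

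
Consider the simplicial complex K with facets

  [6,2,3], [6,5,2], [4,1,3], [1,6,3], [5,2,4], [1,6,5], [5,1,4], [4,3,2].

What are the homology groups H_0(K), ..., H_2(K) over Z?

Order the vertices as 1 < 2 < 3 < 4 < 5 < 6. Listing each simplex with vertices in this order, K has dimension 2 with simplices:

  0-simplices (6): [1], [2], [3], [4], [5], [6]
  1-simplices (12): [1,3], [1,4], [1,5], [1,6], [2,3], [2,4], [2,5], [2,6], [3,4], [3,6], [4,5], [5,6]
  2-simplices (8): [1,3,4], [1,3,6], [1,4,5], [1,5,6], [2,3,4], [2,3,6], [2,4,5], [2,5,6]

giving chain groups C_0 ≅ Z^6, C_1 ≅ Z^12, C_2 ≅ Z^8.

Boundary ∂_1: C_1 → C_0 maps an edge to its endpoints' difference, ∂[p,q] = q − p. For instance
  ∂[2,4] = [4] − [2].
This gives a 6×12 integer matrix of rank 5; reducing to Smith normal form yields diagonal entries (1,1,1,1,1).

∂_2: C_2 → C_1 sends each 2-simplex [p,q,r] to [q,r] − [p,r] + [p,q]. For instance
  ∂[1,3,4] = [3,4] − [1,4] + [1,3],
  ∂[2,3,6] = [3,6] − [2,6] + [2,3].
As a 12×8 matrix over Z this has rank 7, with invariant factors (1,1,1,1,1,1,1).

Now H_k = ker ∂_k / im ∂_{k+1}, so:

  H_0: rank C_0 − rank ∂_1 = 6 − 5 = 1, and the invariant factors of ∂_1 are all 1, so H_0 ≅ Z.
  H_1: rank ker ∂_1 − rank ∂_2 = (12 − 5) − 7 = 0, and the invariant factors of ∂_2 are all 1, so H_1 ≅ 0.
  H_2: rank ker ∂_2 − rank ∂_3 = (8 − 7) − 0 = 1, and there is no ∂_3, so H_2 ≅ Z.

As a check, the Euler characteristic is 6 − 12 + 8 = 2, which agrees with 1 − 0 + 1 = 2.
(K is a triangulation of the 2-sphere S^2.)

H_0 ≅ Z,  H_1 = 0,  H_2 ≅ Z.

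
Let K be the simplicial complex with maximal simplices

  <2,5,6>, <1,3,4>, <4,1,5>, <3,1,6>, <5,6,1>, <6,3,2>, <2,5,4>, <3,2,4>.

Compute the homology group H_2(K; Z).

H_2 = Z.

Order the vertices as 1 < 2 < 3 < 4 < 5 < 6. Listing each simplex with vertices in this order, K has dimension 2 with simplices:

  0-simplices (6): [1], [2], [3], [4], [5], [6]
  1-simplices (12): [1,3], [1,4], [1,5], [1,6], [2,3], [2,4], [2,5], [2,6], [3,4], [3,6], [4,5], [5,6]
  2-simplices (8): [1,3,4], [1,3,6], [1,4,5], [1,5,6], [2,3,4], [2,3,6], [2,4,5], [2,5,6]

Hence C_0 ≅ Z^6, C_1 ≅ Z^12, C_2 ≅ Z^8.

The boundary map ∂_1: C_1 → C_0 maps an edge to its endpoints' difference, ∂[p,q] = q − p. For instance
  ∂[2,3] = [3] − [2].
The 6×12 boundary matrix has rank 5 and Smith normal form diag(1,1,1,1,1).

The boundary map ∂_2: C_2 → C_1 sends each 2-simplex [p,q,r] to [q,r] − [p,r] + [p,q]. For instance
  ∂[1,3,4] = [3,4] − [1,4] + [1,3],
  ∂[2,3,4] = [3,4] − [2,4] + [2,3].
This gives a 12×8 integer matrix of rank 7; reducing to Smith normal form yields diagonal entries (1,1,1,1,1,1,1).

Now H_k = ker ∂_k / im ∂_{k+1}, so:

  H_2: rank ker ∂_2 − rank ∂_3 = (8 − 7) − 0 = 1, and there is no ∂_3, so H_2 = Z.

(K is a triangulation of the 2-sphere S^2.)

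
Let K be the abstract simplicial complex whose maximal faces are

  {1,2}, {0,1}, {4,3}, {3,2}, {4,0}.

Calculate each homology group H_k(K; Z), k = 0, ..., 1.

H_0 = Z,  H_1 = Z.

Take the total order 0 < 1 < 2 < 3 < 4 on the vertex set. Then K (dimension 1) consists of the simplices:

  0-simplices (5): [0], [1], [2], [3], [4]
  1-simplices (5): [0,1], [0,4], [1,2], [2,3], [3,4]

so the chain groups are C_0 ≅ Z^5, C_1 ≅ Z^5.

The boundary map ∂_1: C_1 → C_0 maps an edge to its endpoints' difference, ∂[p,q] = q − p.
This gives a 5×5 integer matrix of rank 4; reducing to Smith normal form yields diagonal entries (1,1,1,1).

Computing H_k = (kernel of ∂_k) / (image of ∂_{k+1}):

  H_0: rank C_0 − rank ∂_1 = 5 − 4 = 1, and the invariant factors of ∂_1 are all 1, so H_0 = Z.
  H_1: rank ker ∂_1 − rank ∂_2 = (5 − 4) − 0 = 1, and there is no ∂_2, so H_1 = Z.

As a check, the Euler characteristic is 5 − 5 = 0, which agrees with 1 − 1 = 0.
(K is a triangulation of the circle S^1.)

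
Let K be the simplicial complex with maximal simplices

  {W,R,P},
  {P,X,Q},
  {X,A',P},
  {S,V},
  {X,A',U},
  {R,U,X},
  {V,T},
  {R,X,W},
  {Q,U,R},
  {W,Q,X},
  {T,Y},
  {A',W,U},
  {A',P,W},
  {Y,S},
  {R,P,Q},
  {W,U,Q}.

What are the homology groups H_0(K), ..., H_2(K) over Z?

H_0 = Z^2,  H_1 = Z ⊕ Z/2,  H_2 = 0.

Fix the vertex order P < Q < R < S < T < U < V < W < X < Y < A' and write every simplex with vertices in increasing order. Then dim K = 2 and the simplices of K are:

  0-simplices (11): [P], [Q], [R], [S], [T], [U], [V], [W], [X], [Y], [A']
  1-simplices (22): [P,Q], [P,R], [P,W], [P,X], [P,A'], [Q,R], [Q,U], [Q,W], [Q,X], [R,U], [R,W], [R,X], [S,V], [S,Y], [T,V], [T,Y], [U,W], [U,X], [U,A'], [W,X], [W,A'], [X,A']
  2-simplices (12): [P,Q,R], [P,Q,X], [P,R,W], [P,W,A'], [P,X,A'], [Q,R,U], [Q,U,W], [Q,W,X], [R,U,X], [R,W,X], [U,W,A'], [U,X,A']

Hence C_0 ≅ Z^11, C_1 ≅ Z^22, C_2 ≅ Z^12.

The boundary map ∂_1: C_1 → C_0 sends each edge [p,q] (with p < q) to q − p. For instance
  ∂[Q,U] = [U] − [Q].
The resulting 11×22 matrix has rank 9, and its Smith normal form has invariant factors (1,1,1,1,1,1,1,1,1).

∂_2: C_2 → C_1 acts by ∂[p,q,r] = [q,r] − [p,r] + [p,q]. For instance
  ∂[P,Q,R] = [Q,R] − [P,R] + [P,Q],
  ∂[P,Q,X] = [Q,X] − [P,X] + [P,Q].
The resulting 22×12 matrix has rank 12, and its Smith normal form has invariant factors (1,1,1,1,1,1,1,1,1,1,1,2).

From H_k ≅ ker(∂_k) / im(∂_{k+1}) we obtain:

  H_0: rank C_0 − rank ∂_1 = 11 − 9 = 2, and the invariant factors of ∂_1 are all 1, so H_0 = Z^2.
  H_1: rank ker ∂_1 − rank ∂_2 = (22 − 9) − 12 = 1, and ∂_2 has invariant factor 2 > 1, so H_1 = Z ⊕ Z/2.
  H_2: rank ker ∂_2 − rank ∂_3 = (12 − 12) − 0 = 0, and there is no ∂_3, so H_2 = 0.

(K is a triangulation of the disjoint union of the circle S^1 and the real projective plane RP^2.)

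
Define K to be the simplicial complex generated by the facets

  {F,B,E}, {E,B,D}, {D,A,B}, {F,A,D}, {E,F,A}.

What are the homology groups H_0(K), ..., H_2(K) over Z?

We work with the vertex ordering A < B < D < E < F. The simplices of K, each written with vertices in increasing order, are:

  0-simplices (5): A, B, D, E, F
  1-simplices (10): AB, AD, AE, AF, BD, BE, BF, DE, DF, EF
  2-simplices (5): ABD, ADF, AEF, BDE, BEF

giving chain groups C_0 ≅ Z^5, C_1 ≅ Z^10, C_2 ≅ Z^5.

Boundary ∂_1: C_1 → C_0 is given by ∂[p,q] = [q] − [p].
The resulting 5×10 matrix has rank 4, and its Smith normal form has invariant factors (1,1,1,1).

Boundary ∂_2: C_2 → C_1 maps a triangle to the signed sum of its edges. For instance
  ∂ABD = BD − AD + AB,
  ∂BEF = EF − BF + BE.
As a 10×5 matrix over Z this has rank 5, with invariant factors (1,1,1,1,1).

Now H_k = ker ∂_k / im ∂_{k+1}, so:

  H_0: rank C_0 − rank ∂_1 = 5 − 4 = 1, and the invariant factors of ∂_1 are all 1, so H_0 ≅ Z.
  H_1: rank ker ∂_1 − rank ∂_2 = (10 − 4) − 5 = 1, and the invariant factors of ∂_2 are all 1, so H_1 ≅ Z.
  H_2: rank ker ∂_2 − rank ∂_3 = (5 − 5) − 0 = 0, and there is no ∂_3, so H_2 ≅ 0.

H_0 = Z,  H_1 = Z,  H_2 = 0.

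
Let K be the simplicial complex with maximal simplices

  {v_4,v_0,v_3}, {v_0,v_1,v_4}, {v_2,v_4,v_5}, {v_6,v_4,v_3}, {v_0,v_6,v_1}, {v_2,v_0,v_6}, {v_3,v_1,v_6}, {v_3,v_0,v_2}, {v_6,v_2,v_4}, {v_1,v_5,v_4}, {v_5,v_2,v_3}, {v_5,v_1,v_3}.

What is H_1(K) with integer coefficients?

H_1 = Z/2.

Take the total order v_0 < v_1 < v_2 < v_3 < v_4 < v_5 < v_6 on the vertex set. Then K (dimension 2) consists of the simplices:

  0-simplices (7): [v_0], [v_1], [v_2], [v_3], [v_4], [v_5], [v_6]
  1-simplices (18): (18 of them)
  2-simplices (12): (12 of them)

so the chain groups are C_0 ≅ Z^7, C_1 ≅ Z^18, C_2 ≅ Z^12.

∂_1: C_1 → C_0 is given by ∂[p,q] = [q] − [p].
The resulting 7×18 matrix has rank 6, and its Smith normal form has invariant factors (1,1,1,1,1,1).

Boundary ∂_2: C_2 → C_1 maps a triangle to the signed sum of its edges. For instance
  ∂[v_2,v_4,v_5] = [v_4,v_5] − [v_2,v_5] + [v_2,v_4],
  ∂[v_0,v_2,v_3] = [v_2,v_3] − [v_0,v_3] + [v_0,v_2].
This gives a 18×12 integer matrix of rank 12; reducing to Smith normal form yields diagonal entries (1,1,1,1,1,1,1,1,1,1,1,2).

Reading off H_k = ker ∂_k / im ∂_{k+1}:

  H_1: rank ker ∂_1 − rank ∂_2 = (18 − 6) − 12 = 0, and ∂_2 has invariant factor 2 > 1, so H_1 ≅ Z/2.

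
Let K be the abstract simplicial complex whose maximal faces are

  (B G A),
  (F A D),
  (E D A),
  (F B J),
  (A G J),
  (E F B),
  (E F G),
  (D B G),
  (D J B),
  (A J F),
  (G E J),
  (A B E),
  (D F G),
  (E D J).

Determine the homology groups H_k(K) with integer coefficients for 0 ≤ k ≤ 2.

H_0 ≅ Z,  H_1 ≅ Z^2,  H_2 ≅ Z.

Take the total order A < B < D < E < F < G < J on the vertex set. Then K (dimension 2) consists of the simplices:

  0-simplices (7): A, B, D, E, F, G, J
  1-simplices (21): AB, AD, AE, AF, AG, AJ, BD, BE, BF, BG, BJ, DE, DF, DG, DJ, EF, EG, EJ, FG, FJ, GJ
  2-simplices (14): ABE, ABG, ADE, ADF, AFJ, AGJ, BDG, BDJ, BEF, BFJ, DEJ, DFG, EFG, EGJ

so the chain groups are C_0 ≅ Z^7, C_1 ≅ Z^21, C_2 ≅ Z^14.

∂_1: C_1 → C_0 sends each edge [p,q] (with p < q) to q − p.
As a 7×21 matrix over Z this has rank 6, with invariant factors (1,1,1,1,1,1).

Boundary ∂_2: C_2 → C_1 sends each 2-simplex [p,q,r] to [q,r] − [p,r] + [p,q]. For instance
  ∂ADF = DF − AF + AD,
  ∂EFG = FG − EG + EF.
The 21×14 boundary matrix has rank 13 and Smith normal form diag(1,1,1,1,1,1,1,1,1,1,1,1,1).

Computing H_k = (kernel of ∂_k) / (image of ∂_{k+1}):

  H_0: rank C_0 − rank ∂_1 = 7 − 6 = 1, and the invariant factors of ∂_1 are all 1, so H_0 ≅ Z.
  H_1: rank ker ∂_1 − rank ∂_2 = (21 − 6) − 13 = 2, and the invariant factors of ∂_2 are all 1, so H_1 ≅ Z^2.
  H_2: rank ker ∂_2 − rank ∂_3 = (14 − 13) − 0 = 1, and there is no ∂_3, so H_2 ≅ Z.

As a check, the Euler characteristic is 7 − 21 + 14 = 0, which agrees with 1 − 2 + 1 = 0.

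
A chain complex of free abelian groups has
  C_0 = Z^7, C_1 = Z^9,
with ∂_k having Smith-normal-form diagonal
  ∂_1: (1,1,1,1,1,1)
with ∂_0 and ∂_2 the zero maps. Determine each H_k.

H_0: b_0 = 7 − 0 − 6 = 1; torsion from ∂_1 factors > 1: none. So H_0 ≅ Z.
H_1: b_1 = 9 − 6 − 0 = 3; torsion from ∂_2 factors > 1: none. So H_1 ≅ Z^3.

H_0 ≅ Z,  H_1 ≅ Z^3.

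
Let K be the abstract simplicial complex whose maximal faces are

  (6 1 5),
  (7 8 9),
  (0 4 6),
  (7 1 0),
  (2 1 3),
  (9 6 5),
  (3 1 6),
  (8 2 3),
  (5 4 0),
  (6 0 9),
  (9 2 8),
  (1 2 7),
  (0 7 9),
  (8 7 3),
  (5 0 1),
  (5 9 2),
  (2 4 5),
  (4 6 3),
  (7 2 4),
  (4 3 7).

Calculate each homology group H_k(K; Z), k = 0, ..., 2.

K has 10 vertices, 30 edges, 20 triangles.
rank ∂_0 = 0, rank ∂_1 = 9 ⇒ b_0 = 10 − 0 − 9 = 1; all invariant factors of ∂_1 are 1 so no torsion. So H_0 = Z.
rank ∂_1 = 9, rank ∂_2 = 20 ⇒ b_1 = 30 − 9 − 20 = 1; ∂_2 has invariant factor(s) [2] giving torsion. So H_1 = Z ⊕ Z/2.
rank ∂_2 = 20, rank ∂_3 = 0 ⇒ b_2 = 20 − 20 − 0 = 0. So H_2 = 0.

H_0 ≅ Z,  H_1 ≅ Z ⊕ Z/2,  H_2 = 0.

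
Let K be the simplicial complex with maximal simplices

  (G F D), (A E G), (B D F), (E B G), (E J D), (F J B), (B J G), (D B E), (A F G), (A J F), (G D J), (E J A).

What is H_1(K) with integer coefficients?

We work with the vertex ordering A < B < D < E < F < G < J. The simplices of K, each written with vertices in increasing order, are:

  0-simplices (7): A, B, D, E, F, G, J
  1-simplices (18): AE, AF, AG, AJ, BD, BE, BF, BG, BJ, DE, DF, DG, DJ, EG, EJ, FG, FJ, GJ
  2-simplices (12): AEG, AEJ, AFG, AFJ, BDE, BDF, BEG, BFJ, BGJ, DEJ, DFG, DGJ

so the chain groups are C_0 ≅ Z^7, C_1 ≅ Z^18, C_2 ≅ Z^12.

The boundary map ∂_1: C_1 → C_0 maps an edge to its endpoints' difference, ∂[p,q] = q − p. For instance
  ∂BF = F − B.
As a 7×18 matrix over Z this has rank 6, with invariant factors (1,1,1,1,1,1).

Boundary ∂_2: C_2 → C_1 acts by ∂[p,q,r] = [q,r] − [p,r] + [p,q]. For instance
  ∂DGJ = GJ − DJ + DG,
  ∂AFG = FG − AG + AF.
The resulting 18×12 matrix has rank 12, and its Smith normal form has invariant factors (1,1,1,1,1,1,1,1,1,1,1,2).

Computing H_k = (kernel of ∂_k) / (image of ∂_{k+1}):

  H_1: rank ker ∂_1 − rank ∂_2 = (18 − 6) − 12 = 0, and ∂_2 has invariant factor 2 > 1, so H_1 ≅ Z/2.

(K is a triangulation of the real projective plane RP^2.)

H_1 ≅ Z/2.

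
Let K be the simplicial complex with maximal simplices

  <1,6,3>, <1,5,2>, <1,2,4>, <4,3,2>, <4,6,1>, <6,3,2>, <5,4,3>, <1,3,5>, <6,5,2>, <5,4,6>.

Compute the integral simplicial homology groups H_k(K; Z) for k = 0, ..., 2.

H_0 = Z,  H_1 = Z/2Z,  H_2 = 0.

Order the vertices as 1 < 2 < 3 < 4 < 5 < 6. Listing each simplex with vertices in this order, K has dimension 2 with simplices:

  0-simplices (6): [1], [2], [3], [4], [5], [6]
  1-simplices (15): [1,2], [1,3], [1,4], [1,5], [1,6], [2,3], [2,4], [2,5], [2,6], [3,4], [3,5], [3,6], [4,5], [4,6], [5,6]
  2-simplices (10): [1,2,4], [1,2,5], [1,3,5], [1,3,6], [1,4,6], [2,3,4], [2,3,6], [2,5,6], [3,4,5], [4,5,6]

giving chain groups C_0 ≅ Z^6, C_1 ≅ Z^15, C_2 ≅ Z^10.

∂_1: C_1 → C_0 is given by ∂[p,q] = [q] − [p]. For instance
  ∂[2,4] = [4] − [2].
As a 6×15 matrix over Z this has rank 5, with invariant factors (1,1,1,1,1).

The boundary map ∂_2: C_2 → C_1 acts by ∂[p,q,r] = [q,r] − [p,r] + [p,q]. For instance
  ∂[2,3,4] = [3,4] − [2,4] + [2,3],
  ∂[2,3,6] = [3,6] − [2,6] + [2,3].
As a 15×10 matrix over Z this has rank 10, with invariant factors (1,1,1,1,1,1,1,1,1,2).

From H_k ≅ ker(∂_k) / im(∂_{k+1}) we obtain:

  H_0: rank C_0 − rank ∂_1 = 6 − 5 = 1, and the invariant factors of ∂_1 are all 1, so H_0 ≅ Z.
  H_1: rank ker ∂_1 − rank ∂_2 = (15 − 5) − 10 = 0, and ∂_2 has invariant factor 2 > 1, so H_1 ≅ Z/2Z.
  H_2: rank ker ∂_2 − rank ∂_3 = (10 − 10) − 0 = 0, and there is no ∂_3, so H_2 ≅ 0.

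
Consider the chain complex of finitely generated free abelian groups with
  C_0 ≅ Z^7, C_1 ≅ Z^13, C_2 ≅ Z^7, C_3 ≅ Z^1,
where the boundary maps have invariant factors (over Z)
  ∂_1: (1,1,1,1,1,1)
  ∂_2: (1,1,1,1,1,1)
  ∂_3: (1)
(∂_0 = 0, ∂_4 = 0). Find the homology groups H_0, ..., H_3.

H_0 ≅ Z,  H_1 ≅ Z,  H_2 = 0,  H_3 = 0.

H_0: b_0 = 7 − 0 − 6 = 1; torsion from ∂_1 factors > 1: none. So H_0 ≅ Z.
H_1: b_1 = 13 − 6 − 6 = 1; torsion from ∂_2 factors > 1: none. So H_1 ≅ Z.
H_2: b_2 = 7 − 6 − 1 = 0; torsion from ∂_3 factors > 1: none. So H_2 ≅ 0.
H_3: b_3 = 1 − 1 − 0 = 0; torsion from ∂_4 factors > 1: none. So H_3 ≅ 0.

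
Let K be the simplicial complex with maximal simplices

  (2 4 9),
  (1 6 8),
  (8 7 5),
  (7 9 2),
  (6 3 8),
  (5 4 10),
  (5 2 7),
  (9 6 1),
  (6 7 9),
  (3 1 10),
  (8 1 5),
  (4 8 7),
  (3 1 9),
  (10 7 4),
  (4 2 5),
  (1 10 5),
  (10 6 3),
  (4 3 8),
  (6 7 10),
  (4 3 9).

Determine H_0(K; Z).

K has 10 vertices, 30 edges, 20 triangles.
rank ∂_0 = 0, rank ∂_1 = 9 ⇒ b_0 = 10 − 0 − 9 = 1; all invariant factors of ∂_1 are 1 so no torsion. So H_0 = Z.

H_0 = Z.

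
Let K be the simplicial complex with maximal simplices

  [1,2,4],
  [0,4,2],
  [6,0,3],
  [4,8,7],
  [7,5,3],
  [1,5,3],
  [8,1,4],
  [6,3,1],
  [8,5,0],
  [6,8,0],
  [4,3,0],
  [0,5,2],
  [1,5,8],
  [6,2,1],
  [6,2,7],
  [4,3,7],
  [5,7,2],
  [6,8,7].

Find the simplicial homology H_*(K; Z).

H_0 = Z,  H_1 = Z^2,  H_2 = Z.

Take the total order 0 < 1 < 2 < 3 < 4 < 5 < 6 < 7 < 8 on the vertex set. Then K (dimension 2) consists of the simplices:

  0-simplices (9): [0], [1], [2], [3], [4], [5], [6], [7], [8]
  1-simplices (27): (27 of them)
  2-simplices (18): [0,2,4], [0,2,5], [0,3,4], [0,3,6], [0,5,8], [0,6,8], [1,2,4], [1,2,6], [1,3,5], [1,3,6], [1,4,8], [1,5,8], [2,5,7], [2,6,7], [3,4,7], [3,5,7], [4,7,8], [6,7,8]

Hence C_0 ≅ Z^9, C_1 ≅ Z^27, C_2 ≅ Z^18.

Boundary ∂_1: C_1 → C_0 sends each edge [p,q] (with p < q) to q − p. For instance
  ∂[5,7] = [7] − [5].
The 9×27 boundary matrix has rank 8 and Smith normal form diag(1,1,1,1,1,1,1,1).

Boundary ∂_2: C_2 → C_1 sends each 2-simplex [p,q,r] to [q,r] − [p,r] + [p,q]. For instance
  ∂[1,4,8] = [4,8] − [1,8] + [1,4],
  ∂[0,3,4] = [3,4] − [0,4] + [0,3].
As a 27×18 matrix over Z this has rank 17, with invariant factors (1,1,1,1,1,1,1,1,1,1,1,1,1,1,1,1,1).

Reading off H_k = ker ∂_k / im ∂_{k+1}:

  H_0: rank C_0 − rank ∂_1 = 9 − 8 = 1, and the invariant factors of ∂_1 are all 1, so H_0 ≅ Z.
  H_1: rank ker ∂_1 − rank ∂_2 = (27 − 8) − 17 = 2, and the invariant factors of ∂_2 are all 1, so H_1 ≅ Z^2.
  H_2: rank ker ∂_2 − rank ∂_3 = (18 − 17) − 0 = 1, and there is no ∂_3, so H_2 ≅ Z.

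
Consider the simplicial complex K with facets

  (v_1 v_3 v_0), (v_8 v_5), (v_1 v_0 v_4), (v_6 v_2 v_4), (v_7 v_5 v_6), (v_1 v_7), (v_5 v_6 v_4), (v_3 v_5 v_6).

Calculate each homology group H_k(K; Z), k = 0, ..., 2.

H_0 = Z,  H_1 = Z^2,  H_2 = 0.

Take the total order v_0 < v_1 < v_2 < v_3 < v_4 < v_5 < v_6 < v_7 < v_8 on the vertex set. Then K (dimension 2) consists of the simplices:

  0-simplices (9): [v_0], [v_1], [v_2], [v_3], [v_4], [v_5], [v_6], [v_7], [v_8]
  1-simplices (16): (16 of them)
  2-simplices (6): [v_0,v_1,v_3], [v_0,v_1,v_4], [v_2,v_4,v_6], [v_3,v_5,v_6], [v_4,v_5,v_6], [v_5,v_6,v_7]

giving chain groups C_0 ≅ Z^9, C_1 ≅ Z^16, C_2 ≅ Z^6.

Boundary ∂_1: C_1 → C_0 is given by ∂[p,q] = [q] − [p]. For instance
  ∂[v_5,v_7] = [v_7] − [v_5].
The 9×16 boundary matrix has rank 8 and Smith normal form diag(1,1,1,1,1,1,1,1).

Boundary ∂_2: C_2 → C_1 acts by ∂[p,q,r] = [q,r] − [p,r] + [p,q]. For instance
  ∂[v_4,v_5,v_6] = [v_5,v_6] − [v_4,v_6] + [v_4,v_5],
  ∂[v_5,v_6,v_7] = [v_6,v_7] − [v_5,v_7] + [v_5,v_6].
The 16×6 boundary matrix has rank 6 and Smith normal form diag(1,1,1,1,1,1).

Computing H_k = (kernel of ∂_k) / (image of ∂_{k+1}):

  H_0: rank C_0 − rank ∂_1 = 9 − 8 = 1, and the invariant factors of ∂_1 are all 1, so H_0 ≅ Z.
  H_1: rank ker ∂_1 − rank ∂_2 = (16 − 8) − 6 = 2, and the invariant factors of ∂_2 are all 1, so H_1 ≅ Z^2.
  H_2: rank ker ∂_2 − rank ∂_3 = (6 − 6) − 0 = 0, and there is no ∂_3, so H_2 ≅ 0.

As a check, the Euler characteristic is 9 − 16 + 6 = -1, which agrees with 1 − 2 + 0 = -1.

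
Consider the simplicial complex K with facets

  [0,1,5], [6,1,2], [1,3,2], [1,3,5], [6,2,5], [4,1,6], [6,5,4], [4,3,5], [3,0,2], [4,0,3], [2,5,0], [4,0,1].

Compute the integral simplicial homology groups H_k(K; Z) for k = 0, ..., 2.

H_0 ≅ Z,  H_1 ≅ Z/2,  H_2 = 0.

We work with the vertex ordering 0 < 1 < 2 < 3 < 4 < 5 < 6. The simplices of K, each written with vertices in increasing order, are:

  0-simplices (7): [0], [1], [2], [3], [4], [5], [6]
  1-simplices (18): [0,1], [0,2], [0,3], [0,4], [0,5], [1,2], [1,3], [1,4], [1,5], [1,6], [2,3], [2,5], [2,6], [3,4], [3,5], [4,5], [4,6], [5,6]
  2-simplices (12): [0,1,4], [0,1,5], [0,2,3], [0,2,5], [0,3,4], [1,2,3], [1,2,6], [1,3,5], [1,4,6], [2,5,6], [3,4,5], [4,5,6]

Hence C_0 ≅ Z^7, C_1 ≅ Z^18, C_2 ≅ Z^12.

The boundary map ∂_1: C_1 → C_0 sends each edge [p,q] (with p < q) to q − p. For instance
  ∂[0,5] = [5] − [0].
The resulting 7×18 matrix has rank 6, and its Smith normal form has invariant factors (1,1,1,1,1,1).

∂_2: C_2 → C_1 maps a triangle to the signed sum of its edges. For instance
  ∂[1,2,6] = [2,6] − [1,6] + [1,2],
  ∂[3,4,5] = [4,5] − [3,5] + [3,4].
As a 18×12 matrix over Z this has rank 12, with invariant factors (1,1,1,1,1,1,1,1,1,1,1,2).

Computing H_k = (kernel of ∂_k) / (image of ∂_{k+1}):

  H_0: rank C_0 − rank ∂_1 = 7 − 6 = 1, and the invariant factors of ∂_1 are all 1, so H_0 ≅ Z.
  H_1: rank ker ∂_1 − rank ∂_2 = (18 − 6) − 12 = 0, and ∂_2 has invariant factor 2 > 1, so H_1 ≅ Z/2.
  H_2: rank ker ∂_2 − rank ∂_3 = (12 − 12) − 0 = 0, and there is no ∂_3, so H_2 ≅ 0.

As a check, the Euler characteristic is 7 − 18 + 12 = 1, which agrees with 1 − 0 + 0 = 1.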